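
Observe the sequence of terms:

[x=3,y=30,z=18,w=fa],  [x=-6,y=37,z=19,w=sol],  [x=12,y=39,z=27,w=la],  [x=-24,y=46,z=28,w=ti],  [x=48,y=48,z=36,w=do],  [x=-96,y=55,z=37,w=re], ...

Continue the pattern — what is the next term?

X: ×(-2) each step, so 3, -6, 12, -24, 48, -96 → 192.
Y: alternating steps +7, +2, +7, +2, …, so 30, 37, 39, 46, 48, 55 → 57.
Z goes 18, 19, 27, 28, 36, 37 → 45 (alternating steps +1, +8, +1, +8, …).
W: fa, sol, la, ti, do, re → mi (runs through the solfège scale do→ti).
Combining the parts gives [x=192,y=57,z=45,w=mi].

[x=192,y=57,z=45,w=mi]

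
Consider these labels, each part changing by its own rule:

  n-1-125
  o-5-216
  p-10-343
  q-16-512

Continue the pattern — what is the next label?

Letter goes n, o, p, q → r (letters move forward 1 place in the alphabet).
Second component: 1, 5, 10, 16 → 23 (differences are 4, 5, 6, … (increasing by 1 each time)).
For the third component, perfect cubes: 5³, 6³, 7³, …: 125, 216, 343, 512 → 729.
Putting it together: r-23-729.

r-23-729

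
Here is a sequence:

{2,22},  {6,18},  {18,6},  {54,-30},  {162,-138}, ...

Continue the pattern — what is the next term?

First slot: ×3 each step, so 2, 6, 18, 54, 162 → 486.
Second slot: together with the first slot always sums to 24; 22, 18, 6, -30, -138 → -462.
So the next term is {486,-462}.

{486,-462}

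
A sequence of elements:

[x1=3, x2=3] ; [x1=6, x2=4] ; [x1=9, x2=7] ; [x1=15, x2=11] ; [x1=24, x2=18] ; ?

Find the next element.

X1 — each term is the sum of the two before it: 3, 6, 9, 15, 24 → 39.
X2 — each term is the sum of the two before it: 3, 4, 7, 11, 18 → 29.
So the next element is [x1=39, x2=29].

[x1=39, x2=29]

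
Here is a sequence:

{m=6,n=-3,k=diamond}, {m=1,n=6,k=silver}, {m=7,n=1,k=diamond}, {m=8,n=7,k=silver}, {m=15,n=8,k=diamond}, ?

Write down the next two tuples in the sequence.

{m=23,n=15,k=silver}, {m=38,n=23,k=diamond}

For the m, each term is the sum of the two before it: 6, 1, 7, 8, 15 → 23 → 38.
N — always the previous value of the m: -3, 6, 1, 7, 8 → 15 → 23.
K: diamond, silver, diamond, silver, diamond → silver → diamond (alternates diamond ↔ silver).
Putting the parts together: {m=23,n=15,k=silver} and then {m=38,n=23,k=diamond}.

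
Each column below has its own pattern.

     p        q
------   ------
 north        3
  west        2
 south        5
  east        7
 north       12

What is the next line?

For the column p, repeats north → west → south → east: north, west, south, east, north → west.
Column q: 3, 2, 5, 7, 12 → 19 (each term is the sum of the two before it).
Combining the parts gives west  19.

west  19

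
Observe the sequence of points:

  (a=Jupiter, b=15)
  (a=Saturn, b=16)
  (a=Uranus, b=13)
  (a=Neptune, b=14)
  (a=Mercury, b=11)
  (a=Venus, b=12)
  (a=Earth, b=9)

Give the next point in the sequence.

A: Jupiter, Saturn, Uranus, Neptune, Mercury, Venus, Earth → Mars (runs through the planets Mercury→Neptune).
B: 15, 16, 13, 14, 11, 12, 9 → 10 (alternating steps +1, −3, +1, −3, …).
So the next point is (a=Mars, b=10).

(a=Mars, b=10)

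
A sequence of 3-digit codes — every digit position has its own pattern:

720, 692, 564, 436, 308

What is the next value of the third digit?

First digit — −1 each step, mod 10: 7, 6, 5, 4, 3 → 2.
Second digit: −3 each step, mod 10, so 2, 9, 6, 3, 0 → 7.
For the third digit, +2 each step, mod 10: 0, 2, 4, 6, 8 → 0.

0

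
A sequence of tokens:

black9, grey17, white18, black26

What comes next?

Shade: repeats black → grey → white; black, grey, white, black → grey.
Second component: alternating steps +8, +1, +8, +1, …, so 9, 17, 18, 26 → 27.
So the next token is grey27.

grey27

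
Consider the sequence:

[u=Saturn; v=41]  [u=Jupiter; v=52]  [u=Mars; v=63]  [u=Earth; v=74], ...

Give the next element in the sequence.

[u=Venus; v=85]

U: runs backward through the planets Mercury→Neptune; Saturn, Jupiter, Mars, Earth → Venus.
V: 41, 52, 63, 74 → 85 (+11 each step).
So the next element is [u=Venus; v=85].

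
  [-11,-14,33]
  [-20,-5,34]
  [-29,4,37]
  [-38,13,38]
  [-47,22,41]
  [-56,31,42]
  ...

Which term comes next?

First value: −9 each step; -11, -20, -29, -38, -47, -56 → -65.
Second value: +9 each step; -14, -5, 4, 13, 22, 31 → 40.
Third value: alternating steps +1, +3, +1, +3, …; 33, 34, 37, 38, 41, 42 → 45.
Combining the parts gives [-65,40,45].

[-65,40,45]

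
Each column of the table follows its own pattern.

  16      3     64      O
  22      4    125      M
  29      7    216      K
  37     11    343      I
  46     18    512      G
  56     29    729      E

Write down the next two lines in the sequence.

First component: differences are 6, 7, 8, … (increasing by 1 each time), so 16, 22, 29, 37, 46, 56 → 67 → 79.
For the second component, each term is the sum of the two before it: 3, 4, 7, 11, 18, 29 → 47 → 76.
Third component: 64, 125, 216, 343, 512, 729 → 1000 → 1331 (perfect cubes: 4³, 5³, 6³, …).
Letter goes O, M, K, I, G, E → C → A (letters move back 2 places in the alphabet).
Putting the parts together: 67  47  1000  C and then 79  76  1331  A.

67  47  1000  C; 79  76  1331  A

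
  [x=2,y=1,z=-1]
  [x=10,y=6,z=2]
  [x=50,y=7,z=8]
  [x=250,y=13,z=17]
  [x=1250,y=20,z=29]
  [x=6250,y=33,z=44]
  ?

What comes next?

[x=31250,y=53,z=62]

X goes 2, 10, 50, 250, 1250, 6250 → 31250 (×5 each step).
Y goes 1, 6, 7, 13, 20, 33 → 53 (each term is the sum of the two before it).
Z: -1, 2, 8, 17, 29, 44 → 62 (differences are 3, 6, 9, … (increasing by 3 each time)).
Combining the parts gives [x=31250,y=53,z=62].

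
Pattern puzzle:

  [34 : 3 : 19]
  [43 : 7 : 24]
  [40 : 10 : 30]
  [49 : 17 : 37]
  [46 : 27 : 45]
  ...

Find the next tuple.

[55 : 44 : 54]

First component — alternating steps +9, −3, +9, −3, …: 34, 43, 40, 49, 46 → 55.
Second component: 3, 7, 10, 17, 27 → 44 (each term is the sum of the two before it).
Third component: differences are 5, 6, 7, … (increasing by 1 each time), so 19, 24, 30, 37, 45 → 54.
So the next tuple is [55 : 44 : 54].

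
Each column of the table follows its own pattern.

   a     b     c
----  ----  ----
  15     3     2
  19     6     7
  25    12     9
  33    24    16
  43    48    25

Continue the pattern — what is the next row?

55  96  41

Column a: differences are 4, 6, 8, … (increasing by 2 each time), so 15, 19, 25, 33, 43 → 55.
Column b — ×2 each step: 3, 6, 12, 24, 48 → 96.
For the column c, each term is the sum of the two before it: 2, 7, 9, 16, 25 → 41.
So the next row is 55  96  41.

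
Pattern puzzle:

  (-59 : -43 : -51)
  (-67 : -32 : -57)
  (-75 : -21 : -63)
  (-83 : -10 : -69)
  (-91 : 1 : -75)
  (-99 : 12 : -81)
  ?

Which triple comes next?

First component: -59, -67, -75, -83, -91, -99 → -107 (−8 each step).
Second component: +11 each step, so -43, -32, -21, -10, 1, 12 → 23.
Third component goes -51, -57, -63, -69, -75, -81 → -87 (−6 each step).
Combining the parts gives (-107 : 23 : -87).

(-107 : 23 : -87)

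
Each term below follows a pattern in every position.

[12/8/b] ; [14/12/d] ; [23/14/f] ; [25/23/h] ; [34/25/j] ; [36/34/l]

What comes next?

First coordinate: alternating steps +2, +9, +2, +9, …, so 12, 14, 23, 25, 34, 36 → 45.
Second coordinate: 8, 12, 14, 23, 25, 34 → 36 (always the previous value of the first coordinate).
Letter: letters move forward 2 places in the alphabet; b, d, f, h, j, l → n.
Combining the parts gives [45/36/n].

[45/36/n]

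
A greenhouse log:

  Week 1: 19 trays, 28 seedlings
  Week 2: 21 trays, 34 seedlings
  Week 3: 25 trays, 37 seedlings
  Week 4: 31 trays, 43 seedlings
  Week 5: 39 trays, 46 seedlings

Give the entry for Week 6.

Trays: differences are 2, 4, 6, … (increasing by 2 each time), so 19, 21, 25, 31, 39 → 49.
Seedlings: 28, 34, 37, 43, 46 → 52 (alternating steps +6, +3, +6, +3, …).
Combining the parts gives 49 trays, 52 seedlings.

49 trays, 52 seedlings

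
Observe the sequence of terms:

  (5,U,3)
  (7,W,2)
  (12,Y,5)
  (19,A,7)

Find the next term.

First slot goes 5, 7, 12, 19 → 31 (each term is the sum of the two before it).
Letter: letters move forward 2 places in the alphabet, wrapping Z→A; U, W, Y, A → C.
For the third slot, each term is the sum of the two before it: 3, 2, 5, 7 → 12.
Putting it together: (31,C,12).

(31,C,12)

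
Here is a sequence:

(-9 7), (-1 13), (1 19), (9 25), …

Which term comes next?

First part goes -9, -1, 1, 9 → 11 (alternating steps +8, +2, +8, +2, …).
Second part — +6 each step: 7, 13, 19, 25 → 31.
So the next term is (11 31).

(11 31)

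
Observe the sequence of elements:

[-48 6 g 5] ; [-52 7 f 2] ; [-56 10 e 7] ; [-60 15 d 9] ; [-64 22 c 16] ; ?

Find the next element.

[-68 31 b 25]

First part: −4 each step, so -48, -52, -56, -60, -64 → -68.
Second part goes 6, 7, 10, 15, 22 → 31 (differences are 1, 3, 5, … (increasing by 2 each time)).
Letter: letters move back 1 place in the alphabet, so g, f, e, d, c → b.
Fourth part: each term is the sum of the two before it; 5, 2, 7, 9, 16 → 25.
So the next element is [-68 31 b 25].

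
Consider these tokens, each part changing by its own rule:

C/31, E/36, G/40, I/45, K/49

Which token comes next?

Letter: letters move forward 2 places in the alphabet; C, E, G, I, K → M.
Second component: alternating steps +5, +4, +5, +4, …, so 31, 36, 40, 45, 49 → 54.
So the next token is M/54.

M/54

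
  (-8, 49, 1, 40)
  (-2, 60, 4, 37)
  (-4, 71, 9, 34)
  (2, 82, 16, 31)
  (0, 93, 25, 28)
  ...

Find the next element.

First value: -8, -2, -4, 2, 0 → 6 (alternating steps +6, −2, +6, −2, …).
Second value: +11 each step, so 49, 60, 71, 82, 93 → 104.
For the third value, perfect squares: 1², 2², 3², …: 1, 4, 9, 16, 25 → 36.
Fourth value: −3 each step, so 40, 37, 34, 31, 28 → 25.
Putting it together: (6, 104, 36, 25).

(6, 104, 36, 25)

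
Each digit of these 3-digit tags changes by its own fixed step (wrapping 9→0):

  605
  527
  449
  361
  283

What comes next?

For the first digit, −1 each step, mod 10: 6, 5, 4, 3, 2 → 1.
Second digit: +2 each step, mod 10, so 0, 2, 4, 6, 8 → 0.
Third digit — +2 each step, mod 10: 5, 7, 9, 1, 3 → 5.
Putting it together: 105.

105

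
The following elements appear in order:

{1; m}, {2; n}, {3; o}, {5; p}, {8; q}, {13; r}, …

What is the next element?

{21; s}

First part: 1, 2, 3, 5, 8, 13 → 21 (each term is the sum of the two before it).
Letter goes m, n, o, p, q, r → s (letters move forward 1 place in the alphabet).
Putting it together: {21; s}.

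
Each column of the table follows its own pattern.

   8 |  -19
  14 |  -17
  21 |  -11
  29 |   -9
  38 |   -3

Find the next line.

First component: differences are 6, 7, 8, … (increasing by 1 each time); 8, 14, 21, 29, 38 → 48.
Second component: -19, -17, -11, -9, -3 → -1 (alternating steps +2, +6, +2, +6, …).
Combining the parts gives 48  -1.

48  -1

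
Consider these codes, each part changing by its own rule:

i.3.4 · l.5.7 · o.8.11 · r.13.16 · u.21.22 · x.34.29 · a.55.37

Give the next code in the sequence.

d.89.46

Letter: letters move forward 3 places in the alphabet, wrapping Z→A; i, l, o, r, u, x, a → d.
For the second component, each term is the sum of the two before it: 3, 5, 8, 13, 21, 34, 55 → 89.
Third component: differences are 3, 4, 5, … (increasing by 1 each time); 4, 7, 11, 16, 22, 29, 37 → 46.
Combining the parts gives d.89.46.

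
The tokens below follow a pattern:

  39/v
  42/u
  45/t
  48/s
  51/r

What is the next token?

54/q

First component: 39, 42, 45, 48, 51 → 54 (+3 each step).
Letter: v, u, t, s, r → q (letters move back 1 place in the alphabet).
So the next token is 54/q.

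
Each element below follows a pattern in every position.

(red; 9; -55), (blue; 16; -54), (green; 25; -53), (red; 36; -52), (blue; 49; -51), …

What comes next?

(green; 64; -50)

Colour: repeats red → blue → green; red, blue, green, red, blue → green.
Second part: perfect squares: 3², 4², 5², …, so 9, 16, 25, 36, 49 → 64.
Third part: -55, -54, -53, -52, -51 → -50 (+1 each step).
So the next element is (green; 64; -50).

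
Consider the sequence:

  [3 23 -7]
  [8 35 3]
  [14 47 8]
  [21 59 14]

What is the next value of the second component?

71

Second component: +12 each step; 23, 35, 47, 59 → 71.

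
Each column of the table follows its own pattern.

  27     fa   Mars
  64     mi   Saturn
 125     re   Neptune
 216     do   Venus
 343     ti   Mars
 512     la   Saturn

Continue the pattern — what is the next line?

729  sol  Neptune

First component goes 27, 64, 125, 216, 343, 512 → 729 (perfect cubes: 3³, 4³, 5³, …).
Note goes fa, mi, re, do, ti, la → sol (runs backward through the solfège scale do→ti).
Planet — repeats Mars → Saturn → Neptune → Venus: Mars, Saturn, Neptune, Venus, Mars, Saturn → Neptune.
So the next line is 729  sol  Neptune.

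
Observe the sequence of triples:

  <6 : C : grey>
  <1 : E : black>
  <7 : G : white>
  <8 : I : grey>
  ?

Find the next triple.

<15 : K : black>

First component — each term is the sum of the two before it: 6, 1, 7, 8 → 15.
Letter goes C, E, G, I → K (letters move forward 2 places in the alphabet).
Shade: repeats grey → black → white; grey, black, white, grey → black.
Putting it together: <15 : K : black>.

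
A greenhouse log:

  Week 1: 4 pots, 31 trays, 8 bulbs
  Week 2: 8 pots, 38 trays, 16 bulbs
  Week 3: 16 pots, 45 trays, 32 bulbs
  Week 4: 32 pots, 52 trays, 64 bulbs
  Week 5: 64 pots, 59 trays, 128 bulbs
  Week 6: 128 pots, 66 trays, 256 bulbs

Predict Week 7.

Pots: ×2 each step; 4, 8, 16, 32, 64, 128 → 256.
Trays: +7 each step, so 31, 38, 45, 52, 59, 66 → 73.
Bulbs: always 2 × the pots, so 8, 16, 32, 64, 128, 256 → 512.
Combining the parts gives 256 pots, 73 trays, 512 bulbs.

256 pots, 73 trays, 512 bulbs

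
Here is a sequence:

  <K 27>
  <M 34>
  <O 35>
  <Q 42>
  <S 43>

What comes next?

<U 50>

Letter: K, M, O, Q, S → U (letters move forward 2 places in the alphabet).
Second entry — alternating steps +7, +1, +7, +1, …: 27, 34, 35, 42, 43 → 50.
Putting it together: <U 50>.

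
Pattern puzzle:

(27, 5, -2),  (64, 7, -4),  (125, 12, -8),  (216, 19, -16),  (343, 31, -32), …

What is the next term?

First component: perfect cubes: 3³, 4³, 5³, …; 27, 64, 125, 216, 343 → 512.
Second component goes 5, 7, 12, 19, 31 → 50 (each term is the sum of the two before it).
Third component: ×2 each step, so -2, -4, -8, -16, -32 → -64.
Combining the parts gives (512, 50, -64).

(512, 50, -64)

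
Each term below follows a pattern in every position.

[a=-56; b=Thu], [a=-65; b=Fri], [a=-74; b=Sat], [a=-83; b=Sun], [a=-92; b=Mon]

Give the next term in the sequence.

[a=-101; b=Tue]

A goes -56, -65, -74, -83, -92 → -101 (−9 each step).
B: runs through the weekdays Mon→Sun, so Thu, Fri, Sat, Sun, Mon → Tue.
Putting it together: [a=-101; b=Tue].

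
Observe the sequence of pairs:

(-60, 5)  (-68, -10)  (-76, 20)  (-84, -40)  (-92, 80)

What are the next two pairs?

First part: −8 each step, so -60, -68, -76, -84, -92 → -100 → -108.
Second part goes 5, -10, 20, -40, 80 → -160 → 320 (×(-2) each step).
Putting the parts together: (-100, -160) and then (-108, 320).

(-100, -160), (-108, 320)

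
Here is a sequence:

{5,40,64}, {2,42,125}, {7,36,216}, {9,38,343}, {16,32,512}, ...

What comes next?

First entry — each term is the sum of the two before it: 5, 2, 7, 9, 16 → 25.
Second entry goes 40, 42, 36, 38, 32 → 34 (alternating steps +2, −6, +2, −6, …).
Third entry: 64, 125, 216, 343, 512 → 729 (perfect cubes: 4³, 5³, 6³, …).
So the next element is {25,34,729}.

{25,34,729}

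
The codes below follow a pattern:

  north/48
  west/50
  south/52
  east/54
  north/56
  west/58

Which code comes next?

south/60

For the direction, repeats north → west → south → east: north, west, south, east, north, west → south.
Second component goes 48, 50, 52, 54, 56, 58 → 60 (+2 each step).
Putting it together: south/60.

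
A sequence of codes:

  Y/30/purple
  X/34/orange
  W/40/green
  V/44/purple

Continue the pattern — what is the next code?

U/50/orange

For the letter, letters move back 1 place in the alphabet: Y, X, W, V → U.
Second component — alternating steps +4, +6, +4, +6, …: 30, 34, 40, 44 → 50.
Colour goes purple, orange, green, purple → orange (repeats purple → orange → green).
Putting it together: U/50/orange.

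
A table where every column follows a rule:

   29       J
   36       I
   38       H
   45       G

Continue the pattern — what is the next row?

47  F

For the first component, alternating steps +7, +2, +7, +2, …: 29, 36, 38, 45 → 47.
Letter — letters move back 1 place in the alphabet: J, I, H, G → F.
Combining the parts gives 47  F.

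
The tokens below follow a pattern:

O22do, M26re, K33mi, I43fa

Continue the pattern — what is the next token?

Letter: letters move back 2 places in the alphabet, so O, M, K, I → G.
Second component: 22, 26, 33, 43 → 56 (differences are 4, 7, 10, … (increasing by 3 each time)).
Note: do, re, mi, fa → sol (runs through the solfège scale do→ti).
Combining the parts gives G56sol.

G56sol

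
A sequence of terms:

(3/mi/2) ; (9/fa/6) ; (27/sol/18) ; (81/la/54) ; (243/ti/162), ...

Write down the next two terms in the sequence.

First value: ×3 each step, so 3, 9, 27, 81, 243 → 729 → 2187.
Note goes mi, fa, sol, la, ti → do → re (runs through the solfège scale do→ti).
For the third value, ×3 each step: 2, 6, 18, 54, 162 → 486 → 1458.
Putting the parts together: (729/do/486) and then (2187/re/1458).

(729/do/486), (2187/re/1458)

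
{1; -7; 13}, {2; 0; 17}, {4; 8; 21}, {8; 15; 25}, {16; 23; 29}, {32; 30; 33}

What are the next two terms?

First component: ×2 each step, so 1, 2, 4, 8, 16, 32 → 64 → 128.
Second component goes -7, 0, 8, 15, 23, 30 → 38 → 45 (alternating steps +7, +8, +7, +8, …).
Third component — +4 each step: 13, 17, 21, 25, 29, 33 → 37 → 41.
So the next two terms are {64; 38; 37} and {128; 45; 41}.

{64; 38; 37}, {128; 45; 41}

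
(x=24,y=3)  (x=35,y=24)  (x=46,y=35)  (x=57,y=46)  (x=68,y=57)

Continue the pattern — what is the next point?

(x=79,y=68)

For the x, +11 each step: 24, 35, 46, 57, 68 → 79.
Y: always the previous value of the x, so 3, 24, 35, 46, 57 → 68.
So the next point is (x=79,y=68).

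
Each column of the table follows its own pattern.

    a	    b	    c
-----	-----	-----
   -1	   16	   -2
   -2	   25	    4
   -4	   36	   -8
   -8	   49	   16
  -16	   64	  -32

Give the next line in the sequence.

Column a goes -1, -2, -4, -8, -16 → -32 (×2 each step).
Column b: 16, 25, 36, 49, 64 → 81 (perfect squares: 4², 5², 6², …).
Column c: ×(-2) each step, so -2, 4, -8, 16, -32 → 64.
Putting it together: -32  81  64.

-32  81  64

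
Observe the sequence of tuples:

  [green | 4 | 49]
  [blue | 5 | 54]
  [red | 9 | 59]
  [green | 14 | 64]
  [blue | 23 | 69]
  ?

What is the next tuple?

[red | 37 | 74]

Colour: repeats green → blue → red; green, blue, red, green, blue → red.
Second value: 4, 5, 9, 14, 23 → 37 (each term is the sum of the two before it).
Third value goes 49, 54, 59, 64, 69 → 74 (+5 each step).
So the next tuple is [red | 37 | 74].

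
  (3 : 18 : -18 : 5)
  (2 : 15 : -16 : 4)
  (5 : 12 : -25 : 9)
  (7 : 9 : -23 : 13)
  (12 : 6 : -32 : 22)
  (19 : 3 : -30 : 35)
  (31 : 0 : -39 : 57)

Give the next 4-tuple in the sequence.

(50 : -3 : -37 : 92)

First part goes 3, 2, 5, 7, 12, 19, 31 → 50 (each term is the sum of the two before it).
Second part goes 18, 15, 12, 9, 6, 3, 0 → -3 (−3 each step).
Third part goes -18, -16, -25, -23, -32, -30, -39 → -37 (alternating steps +2, −9, +2, −9, …).
Fourth part goes 5, 4, 9, 13, 22, 35, 57 → 92 (each term is the sum of the two before it).
Putting it together: (50 : -3 : -37 : 92).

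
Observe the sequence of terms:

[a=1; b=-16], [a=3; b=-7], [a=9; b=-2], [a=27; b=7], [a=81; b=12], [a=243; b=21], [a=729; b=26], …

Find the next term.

[a=2187; b=35]

A goes 1, 3, 9, 27, 81, 243, 729 → 2187 (×3 each step).
B: -16, -7, -2, 7, 12, 21, 26 → 35 (alternating steps +9, +5, +9, +5, …).
Combining the parts gives [a=2187; b=35].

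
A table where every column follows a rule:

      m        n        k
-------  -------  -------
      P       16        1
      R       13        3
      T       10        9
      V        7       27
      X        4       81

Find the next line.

Column m goes P, R, T, V, X → Z (letters move forward 2 places in the alphabet).
Column n — −3 each step: 16, 13, 10, 7, 4 → 1.
Column k: 1, 3, 9, 27, 81 → 243 (×3 each step).
Combining the parts gives Z  1  243.

Z  1  243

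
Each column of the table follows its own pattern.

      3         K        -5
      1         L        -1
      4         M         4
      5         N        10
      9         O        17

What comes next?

First component: each term is the sum of the two before it, so 3, 1, 4, 5, 9 → 14.
Letter — letters move forward 1 place in the alphabet: K, L, M, N, O → P.
Third component: -5, -1, 4, 10, 17 → 25 (differences are 4, 5, 6, … (increasing by 1 each time)).
Combining the parts gives 14  P  25.

14  P  25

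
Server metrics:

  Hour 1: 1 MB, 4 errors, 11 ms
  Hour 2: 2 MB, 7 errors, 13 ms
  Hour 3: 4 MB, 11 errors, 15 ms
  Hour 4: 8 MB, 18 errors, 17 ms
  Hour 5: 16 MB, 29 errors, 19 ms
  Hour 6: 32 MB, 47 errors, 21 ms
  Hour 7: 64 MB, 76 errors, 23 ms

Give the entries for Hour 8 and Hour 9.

For the MB, ×2 each step: 1, 2, 4, 8, 16, 32, 64 → 128 → 256.
Errors: each term is the sum of the two before it, so 4, 7, 11, 18, 29, 47, 76 → 123 → 199.
For the ms, +2 each step: 11, 13, 15, 17, 19, 21, 23 → 25 → 27.
So the next two records are 128 MB, 123 errors, 25 ms and 256 MB, 199 errors, 27 ms.

128 MB, 123 errors, 25 ms; 256 MB, 199 errors, 27 ms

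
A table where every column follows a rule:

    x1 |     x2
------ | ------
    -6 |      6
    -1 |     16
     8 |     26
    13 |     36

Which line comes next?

22  46

For the column x1, alternating steps +5, +9, +5, +9, …: -6, -1, 8, 13 → 22.
Column x2: +10 each step; 6, 16, 26, 36 → 46.
Combining the parts gives 22  46.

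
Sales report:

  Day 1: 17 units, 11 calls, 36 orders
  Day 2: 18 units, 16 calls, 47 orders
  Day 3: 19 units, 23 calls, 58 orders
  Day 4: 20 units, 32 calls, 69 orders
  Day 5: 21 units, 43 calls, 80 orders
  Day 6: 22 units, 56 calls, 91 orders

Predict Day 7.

Units — +1 each step: 17, 18, 19, 20, 21, 22 → 23.
Calls: differences are 5, 7, 9, … (increasing by 2 each time), so 11, 16, 23, 32, 43, 56 → 71.
Orders: 36, 47, 58, 69, 80, 91 → 102 (+11 each step).
So the next row is 23 units, 71 calls, 102 orders.

23 units, 71 calls, 102 orders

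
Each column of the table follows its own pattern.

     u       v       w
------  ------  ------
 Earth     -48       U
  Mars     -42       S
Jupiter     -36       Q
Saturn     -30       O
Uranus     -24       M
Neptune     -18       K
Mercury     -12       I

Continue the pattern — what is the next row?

Venus  -6  G

Column u: runs through the planets Mercury→Neptune, so Earth, Mars, Jupiter, Saturn, Uranus, Neptune, Mercury → Venus.
Column v — +6 each step: -48, -42, -36, -30, -24, -18, -12 → -6.
Column w — letters move back 2 places in the alphabet: U, S, Q, O, M, K, I → G.
So the next row is Venus  -6  G.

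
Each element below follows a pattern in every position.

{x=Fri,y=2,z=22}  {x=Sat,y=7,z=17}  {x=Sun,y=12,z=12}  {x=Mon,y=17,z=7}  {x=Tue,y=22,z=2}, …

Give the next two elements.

X: runs through the weekdays Mon→Sun; Fri, Sat, Sun, Mon, Tue → Wed → Thu.
Y goes 2, 7, 12, 17, 22 → 27 → 32 (+5 each step).
Z: together with the y always sums to 24; 22, 17, 12, 7, 2 → -3 → -8.
So the next two elements are {x=Wed,y=27,z=-3} and {x=Thu,y=32,z=-8}.

{x=Wed,y=27,z=-3}, {x=Thu,y=32,z=-8}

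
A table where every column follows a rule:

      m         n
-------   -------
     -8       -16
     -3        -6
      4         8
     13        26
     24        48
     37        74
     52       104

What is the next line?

For the column m, differences are 5, 7, 9, … (increasing by 2 each time): -8, -3, 4, 13, 24, 37, 52 → 69.
Column n goes -16, -6, 8, 26, 48, 74, 104 → 138 (always 2 × the column m).
Combining the parts gives 69  138.

69  138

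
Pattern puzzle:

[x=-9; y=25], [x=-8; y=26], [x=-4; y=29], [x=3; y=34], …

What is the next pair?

[x=13; y=41]

For the x, differences are 1, 4, 7, … (increasing by 3 each time): -9, -8, -4, 3 → 13.
Y goes 25, 26, 29, 34 → 41 (differences are 1, 3, 5, … (increasing by 2 each time)).
Combining the parts gives [x=13; y=41].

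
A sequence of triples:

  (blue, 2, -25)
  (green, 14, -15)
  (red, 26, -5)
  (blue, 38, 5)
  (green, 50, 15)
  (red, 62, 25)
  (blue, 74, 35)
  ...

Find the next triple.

Colour goes blue, green, red, blue, green, red, blue → green (repeats blue → green → red).
Second value: +12 each step; 2, 14, 26, 38, 50, 62, 74 → 86.
For the third value, +10 each step: -25, -15, -5, 5, 15, 25, 35 → 45.
Combining the parts gives (green, 86, 45).

(green, 86, 45)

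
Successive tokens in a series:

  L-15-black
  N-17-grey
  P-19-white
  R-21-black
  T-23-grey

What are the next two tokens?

V-25-white then X-27-black

Letter: letters move forward 2 places in the alphabet; L, N, P, R, T → V → X.
Second component: +2 each step, so 15, 17, 19, 21, 23 → 25 → 27.
Shade goes black, grey, white, black, grey → white → black (repeats black → grey → white).
So the next two tokens are V-25-white and X-27-black.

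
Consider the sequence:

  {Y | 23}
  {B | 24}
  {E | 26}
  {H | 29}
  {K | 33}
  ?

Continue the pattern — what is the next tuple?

Letter: letters move forward 3 places in the alphabet, wrapping Z→A; Y, B, E, H, K → N.
Second component goes 23, 24, 26, 29, 33 → 38 (differences are 1, 2, 3, … (increasing by 1 each time)).
So the next tuple is {N | 38}.

{N | 38}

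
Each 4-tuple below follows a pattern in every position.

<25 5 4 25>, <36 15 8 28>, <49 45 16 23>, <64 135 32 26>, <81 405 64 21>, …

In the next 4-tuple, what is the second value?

1215

First value: perfect squares: 5², 6², 7², …, so 25, 36, 49, 64, 81 → 100.
Second value goes 5, 15, 45, 135, 405 → 1215 (×3 each step).
Third value: 4, 8, 16, 32, 64 → 128 (×2 each step).
Fourth value: alternating steps +3, −5, +3, −5, …; 25, 28, 23, 26, 21 → 24.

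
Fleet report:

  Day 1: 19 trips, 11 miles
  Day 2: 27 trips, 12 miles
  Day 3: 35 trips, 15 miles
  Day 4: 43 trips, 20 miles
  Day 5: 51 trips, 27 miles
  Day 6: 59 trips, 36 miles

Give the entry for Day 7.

67 trips, 47 miles

Trips: +8 each step, so 19, 27, 35, 43, 51, 59 → 67.
Miles: differences are 1, 3, 5, … (increasing by 2 each time); 11, 12, 15, 20, 27, 36 → 47.
Combining the parts gives 67 trips, 47 miles.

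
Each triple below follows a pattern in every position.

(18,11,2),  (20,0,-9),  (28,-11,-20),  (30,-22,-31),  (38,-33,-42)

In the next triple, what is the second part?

Second part: −11 each step; 11, 0, -11, -22, -33 → -44.

-44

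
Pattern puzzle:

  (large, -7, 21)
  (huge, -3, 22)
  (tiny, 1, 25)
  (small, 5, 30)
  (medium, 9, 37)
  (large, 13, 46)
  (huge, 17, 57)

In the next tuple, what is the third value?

70

Size: repeats large → huge → tiny → small → medium; large, huge, tiny, small, medium, large, huge → tiny.
Second value: +4 each step; -7, -3, 1, 5, 9, 13, 17 → 21.
Third value — differences are 1, 3, 5, … (increasing by 2 each time): 21, 22, 25, 30, 37, 46, 57 → 70.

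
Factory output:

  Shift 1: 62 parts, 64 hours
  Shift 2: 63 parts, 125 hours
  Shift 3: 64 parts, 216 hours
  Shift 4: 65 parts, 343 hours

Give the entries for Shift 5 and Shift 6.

66 parts, 512 hours; 67 parts, 729 hours

Parts: 62, 63, 64, 65 → 66 → 67 (+1 each step).
For the hours, perfect cubes: 4³, 5³, 6³, …: 64, 125, 216, 343 → 512 → 729.
Putting the parts together: 66 parts, 512 hours and then 67 parts, 729 hours.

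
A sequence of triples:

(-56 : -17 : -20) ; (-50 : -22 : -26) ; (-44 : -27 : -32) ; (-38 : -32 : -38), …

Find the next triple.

First part: -56, -50, -44, -38 → -32 (+6 each step).
Second part: -17, -22, -27, -32 → -37 (−5 each step).
Third part: −6 each step; -20, -26, -32, -38 → -44.
Combining the parts gives (-32 : -37 : -44).

(-32 : -37 : -44)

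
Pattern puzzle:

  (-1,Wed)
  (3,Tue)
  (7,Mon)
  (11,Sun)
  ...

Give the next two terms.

(15,Sat), (19,Fri)

First part — +4 each step: -1, 3, 7, 11 → 15 → 19.
Day — runs backward through the weekdays Mon→Sun: Wed, Tue, Mon, Sun → Sat → Fri.
So the next two terms are (15,Sat) and (19,Fri).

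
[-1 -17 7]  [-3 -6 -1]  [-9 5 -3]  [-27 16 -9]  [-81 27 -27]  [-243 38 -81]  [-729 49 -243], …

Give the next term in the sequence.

[-2187 60 -729]

First component: ×3 each step; -1, -3, -9, -27, -81, -243, -729 → -2187.
Second component — +11 each step: -17, -6, 5, 16, 27, 38, 49 → 60.
Third component: always the previous value of the first component, so 7, -1, -3, -9, -27, -81, -243 → -729.
Putting it together: [-2187 60 -729].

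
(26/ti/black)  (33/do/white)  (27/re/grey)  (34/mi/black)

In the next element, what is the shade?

white

Shade: repeats black → white → grey; black, white, grey, black → white.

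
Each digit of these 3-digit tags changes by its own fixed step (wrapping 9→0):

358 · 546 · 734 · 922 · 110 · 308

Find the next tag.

596

For the first digit, +2 each step, mod 10: 3, 5, 7, 9, 1, 3 → 5.
For the second digit, −1 each step, mod 10: 5, 4, 3, 2, 1, 0 → 9.
Third digit: −2 each step, mod 10; 8, 6, 4, 2, 0, 8 → 6.
So the next tag is 596.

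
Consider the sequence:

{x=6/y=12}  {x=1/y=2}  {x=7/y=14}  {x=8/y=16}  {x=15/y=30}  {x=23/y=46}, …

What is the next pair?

{x=38/y=76}

X: each term is the sum of the two before it, so 6, 1, 7, 8, 15, 23 → 38.
Y — always 2 × the x: 12, 2, 14, 16, 30, 46 → 76.
Combining the parts gives {x=38/y=76}.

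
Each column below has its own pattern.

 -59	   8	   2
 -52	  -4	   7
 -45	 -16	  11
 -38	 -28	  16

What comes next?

First component: +7 each step; -59, -52, -45, -38 → -31.
Second component: −12 each step; 8, -4, -16, -28 → -40.
Third component — alternating steps +5, +4, +5, +4, …: 2, 7, 11, 16 → 20.
Putting it together: -31  -40  20.

-31  -40  20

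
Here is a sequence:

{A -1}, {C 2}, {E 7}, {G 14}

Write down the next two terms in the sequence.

{I 23}, {K 34}

Letter: letters move forward 2 places in the alphabet; A, C, E, G → I → K.
For the second value, differences are 3, 5, 7, … (increasing by 2 each time): -1, 2, 7, 14 → 23 → 34.
Putting the parts together: {I 23} and then {K 34}.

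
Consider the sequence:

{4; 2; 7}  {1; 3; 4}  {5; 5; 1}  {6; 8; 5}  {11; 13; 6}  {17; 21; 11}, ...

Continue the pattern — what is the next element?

First part: each term is the sum of the two before it; 4, 1, 5, 6, 11, 17 → 28.
For the second part, each term is the sum of the two before it: 2, 3, 5, 8, 13, 21 → 34.
Third part goes 7, 4, 1, 5, 6, 11 → 17 (always the previous value of the first part).
Putting it together: {28; 34; 17}.

{28; 34; 17}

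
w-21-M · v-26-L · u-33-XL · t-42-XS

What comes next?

s-53-S

Letter: letters move back 1 place in the alphabet, so w, v, u, t → s.
Second component: 21, 26, 33, 42 → 53 (differences are 5, 7, 9, … (increasing by 2 each time)).
Size: runs through clothing sizes XS→XL, so M, L, XL, XS → S.
Putting it together: s-53-S.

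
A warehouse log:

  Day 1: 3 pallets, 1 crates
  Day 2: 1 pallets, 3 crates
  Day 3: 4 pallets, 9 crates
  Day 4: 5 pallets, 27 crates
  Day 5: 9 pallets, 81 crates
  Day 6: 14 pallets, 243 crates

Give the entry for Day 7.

Pallets: 3, 1, 4, 5, 9, 14 → 23 (each term is the sum of the two before it).
Crates goes 1, 3, 9, 27, 81, 243 → 729 (×3 each step).
Combining the parts gives 23 pallets, 729 crates.

23 pallets, 729 crates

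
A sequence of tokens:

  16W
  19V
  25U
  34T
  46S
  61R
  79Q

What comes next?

For the first component, differences are 3, 6, 9, … (increasing by 3 each time): 16, 19, 25, 34, 46, 61, 79 → 100.
Letter: W, V, U, T, S, R, Q → P (letters move back 1 place in the alphabet).
Combining the parts gives 100P.

100P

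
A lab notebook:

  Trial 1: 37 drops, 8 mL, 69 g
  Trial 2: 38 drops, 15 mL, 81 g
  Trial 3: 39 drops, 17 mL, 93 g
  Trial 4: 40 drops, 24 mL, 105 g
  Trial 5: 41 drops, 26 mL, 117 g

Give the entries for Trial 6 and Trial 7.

42 drops, 33 mL, 129 g; 43 drops, 35 mL, 141 g

For the drops, +1 each step: 37, 38, 39, 40, 41 → 42 → 43.
ML: alternating steps +7, +2, +7, +2, …, so 8, 15, 17, 24, 26 → 33 → 35.
For the g, +12 each step: 69, 81, 93, 105, 117 → 129 → 141.
Putting the parts together: 42 drops, 33 mL, 129 g and then 43 drops, 35 mL, 141 g.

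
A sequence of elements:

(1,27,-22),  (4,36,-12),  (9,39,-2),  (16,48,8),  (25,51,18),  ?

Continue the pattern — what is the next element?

(36,60,28)

First value — perfect squares: 1², 2², 3², …: 1, 4, 9, 16, 25 → 36.
For the second value, alternating steps +9, +3, +9, +3, …: 27, 36, 39, 48, 51 → 60.
Third value — +10 each step: -22, -12, -2, 8, 18 → 28.
Combining the parts gives (36,60,28).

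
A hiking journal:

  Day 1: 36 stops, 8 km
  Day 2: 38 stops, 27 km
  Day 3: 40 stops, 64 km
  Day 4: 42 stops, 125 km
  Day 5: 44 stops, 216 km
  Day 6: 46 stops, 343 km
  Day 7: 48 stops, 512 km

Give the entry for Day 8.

For the stops, +2 each step: 36, 38, 40, 42, 44, 46, 48 → 50.
For the km, perfect cubes: 2³, 3³, 4³, …: 8, 27, 64, 125, 216, 343, 512 → 729.
So the next line is 50 stops, 729 km.

50 stops, 729 km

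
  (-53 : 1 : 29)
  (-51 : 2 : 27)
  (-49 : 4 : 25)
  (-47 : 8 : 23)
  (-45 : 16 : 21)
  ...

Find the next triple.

First value — +2 each step: -53, -51, -49, -47, -45 → -43.
Second value — ×2 each step: 1, 2, 4, 8, 16 → 32.
For the third value, together with the first value always sums to -24: 29, 27, 25, 23, 21 → 19.
So the next triple is (-43 : 32 : 19).

(-43 : 32 : 19)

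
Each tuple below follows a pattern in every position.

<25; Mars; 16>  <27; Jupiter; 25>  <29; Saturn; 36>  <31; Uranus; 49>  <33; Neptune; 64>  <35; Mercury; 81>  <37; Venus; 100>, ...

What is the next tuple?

<39; Earth; 121>

First slot: 25, 27, 29, 31, 33, 35, 37 → 39 (+2 each step).
For the planet, runs through the planets Mercury→Neptune: Mars, Jupiter, Saturn, Uranus, Neptune, Mercury, Venus → Earth.
Third slot: 16, 25, 36, 49, 64, 81, 100 → 121 (perfect squares: 4², 5², 6², …).
Putting it together: <39; Earth; 121>.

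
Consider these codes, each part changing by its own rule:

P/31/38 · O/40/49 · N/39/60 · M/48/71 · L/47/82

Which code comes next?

K/56/93

For the letter, letters move back 1 place in the alphabet: P, O, N, M, L → K.
Second component: 31, 40, 39, 48, 47 → 56 (alternating steps +9, −1, +9, −1, …).
For the third component, +11 each step: 38, 49, 60, 71, 82 → 93.
Combining the parts gives K/56/93.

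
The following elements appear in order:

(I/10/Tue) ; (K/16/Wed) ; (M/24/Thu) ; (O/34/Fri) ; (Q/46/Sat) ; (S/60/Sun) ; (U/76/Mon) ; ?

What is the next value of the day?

Day: runs through the weekdays Mon→Sun; Tue, Wed, Thu, Fri, Sat, Sun, Mon → Tue.

Tue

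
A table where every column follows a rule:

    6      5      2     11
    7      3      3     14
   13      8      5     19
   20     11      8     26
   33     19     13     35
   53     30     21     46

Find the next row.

86  49  34  59

First component: 6, 7, 13, 20, 33, 53 → 86 (each term is the sum of the two before it).
Second component: each term is the sum of the two before it; 5, 3, 8, 11, 19, 30 → 49.
For the third component, each term is the sum of the two before it: 2, 3, 5, 8, 13, 21 → 34.
Fourth component — differences are 3, 5, 7, … (increasing by 2 each time): 11, 14, 19, 26, 35, 46 → 59.
Putting it together: 86  49  34  59.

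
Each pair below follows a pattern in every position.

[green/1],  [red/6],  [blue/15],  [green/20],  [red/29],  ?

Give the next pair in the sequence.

Colour — repeats green → red → blue: green, red, blue, green, red → blue.
Second part goes 1, 6, 15, 20, 29 → 34 (alternating steps +5, +9, +5, +9, …).
Putting it together: [blue/34].

[blue/34]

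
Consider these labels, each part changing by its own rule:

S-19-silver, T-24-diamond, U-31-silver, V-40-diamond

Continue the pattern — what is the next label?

For the letter, letters move forward 1 place in the alphabet: S, T, U, V → W.
Second component — differences are 5, 7, 9, … (increasing by 2 each time): 19, 24, 31, 40 → 51.
Rank: alternates silver ↔ diamond, so silver, diamond, silver, diamond → silver.
So the next label is W-51-silver.

W-51-silver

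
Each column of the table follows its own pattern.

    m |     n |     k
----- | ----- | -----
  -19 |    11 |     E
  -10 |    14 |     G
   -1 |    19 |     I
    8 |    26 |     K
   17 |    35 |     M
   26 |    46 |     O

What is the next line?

35  59  Q

Column m: -19, -10, -1, 8, 17, 26 → 35 (+9 each step).
Column n: differences are 3, 5, 7, … (increasing by 2 each time), so 11, 14, 19, 26, 35, 46 → 59.
Column k: letters move forward 2 places in the alphabet, so E, G, I, K, M, O → Q.
So the next line is 35  59  Q.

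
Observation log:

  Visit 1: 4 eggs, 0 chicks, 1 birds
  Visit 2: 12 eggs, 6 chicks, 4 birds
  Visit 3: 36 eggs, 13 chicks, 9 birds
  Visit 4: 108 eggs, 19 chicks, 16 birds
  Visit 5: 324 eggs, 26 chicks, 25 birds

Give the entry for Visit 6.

972 eggs, 32 chicks, 36 birds

For the eggs, ×3 each step: 4, 12, 36, 108, 324 → 972.
Chicks — alternating steps +6, +7, +6, +7, …: 0, 6, 13, 19, 26 → 32.
Birds: perfect squares: 1², 2², 3², …, so 1, 4, 9, 16, 25 → 36.
Putting it together: 972 eggs, 32 chicks, 36 birds.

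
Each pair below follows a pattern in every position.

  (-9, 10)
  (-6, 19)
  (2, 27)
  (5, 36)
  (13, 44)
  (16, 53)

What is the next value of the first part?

First part: alternating steps +3, +8, +3, +8, …; -9, -6, 2, 5, 13, 16 → 24.

24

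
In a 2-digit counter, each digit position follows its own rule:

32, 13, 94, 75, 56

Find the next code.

37

First digit: −2 each step, mod 10; 3, 1, 9, 7, 5 → 3.
Second digit goes 2, 3, 4, 5, 6 → 7 (+1 each step, mod 10).
So the next code is 37.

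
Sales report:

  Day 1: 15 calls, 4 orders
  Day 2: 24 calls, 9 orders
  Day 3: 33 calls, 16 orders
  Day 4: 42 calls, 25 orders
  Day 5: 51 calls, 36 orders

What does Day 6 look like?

Calls — +9 each step: 15, 24, 33, 42, 51 → 60.
For the orders, perfect squares: 2², 3², 4², …: 4, 9, 16, 25, 36 → 49.
So the next record is 60 calls, 49 orders.

60 calls, 49 orders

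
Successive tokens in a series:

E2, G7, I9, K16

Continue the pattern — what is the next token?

M25

Letter — letters move forward 2 places in the alphabet: E, G, I, K → M.
Second component: each term is the sum of the two before it; 2, 7, 9, 16 → 25.
Putting it together: M25.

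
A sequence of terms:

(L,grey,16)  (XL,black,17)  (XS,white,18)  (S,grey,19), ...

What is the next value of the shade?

black

Size: L, XL, XS, S → M (runs through clothing sizes XS→XL).
Shade: repeats grey → black → white; grey, black, white, grey → black.
Third component: 16, 17, 18, 19 → 20 (+1 each step).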